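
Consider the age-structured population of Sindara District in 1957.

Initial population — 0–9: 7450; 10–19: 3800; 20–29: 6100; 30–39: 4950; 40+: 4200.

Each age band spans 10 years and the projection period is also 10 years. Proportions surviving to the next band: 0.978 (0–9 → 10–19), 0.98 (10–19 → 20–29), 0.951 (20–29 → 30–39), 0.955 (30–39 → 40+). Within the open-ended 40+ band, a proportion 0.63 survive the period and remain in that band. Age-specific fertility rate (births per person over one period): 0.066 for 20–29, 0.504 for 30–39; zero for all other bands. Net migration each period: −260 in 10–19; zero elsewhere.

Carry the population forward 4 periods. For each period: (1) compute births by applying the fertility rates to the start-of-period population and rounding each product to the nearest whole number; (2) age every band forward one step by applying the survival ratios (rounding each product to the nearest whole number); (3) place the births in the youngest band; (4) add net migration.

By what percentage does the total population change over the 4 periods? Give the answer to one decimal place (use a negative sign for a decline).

Period 1.
Births: 6100 × 0.066 = 403 ; 4950 × 0.504 = 2495 → 2898
10–19: 7450 × 0.978 = 7286
20–29: 3800 × 0.98 = 3724
30–39: 6100 × 0.951 = 5801
40+: 4950 × 0.955 + 4200 × 0.63 = 4727 + 2646 = 7373
Net migration: 10–19 − 260 → 7026
Giving 2898 / 7026 / 3724 / 5801 / 7373.
Period 2.
Births: 3724 × 0.066 = 246 ; 5801 × 0.504 = 2924 → 3170
10–19: 2898 × 0.978 = 2834
20–29: 7026 × 0.98 = 6885
30–39: 3724 × 0.951 = 3542
40+: 5801 × 0.955 + 7373 × 0.63 = 5540 + 4645 = 10185
Net migration: 10–19 − 260 → 2574
Giving 3170 / 2574 / 6885 / 3542 / 10185.
Period 3.
Births: 6885 × 0.066 = 454 ; 3542 × 0.504 = 1785 → 2239
10–19: 3170 × 0.978 = 3100
20–29: 2574 × 0.98 = 2523
30–39: 6885 × 0.951 = 6548
40+: 3542 × 0.955 + 10185 × 0.63 = 3383 + 6417 = 9800
Net migration: 10–19 − 260 → 2840
Giving 2239 / 2840 / 2523 / 6548 / 9800.
Period 4.
Births: 2523 × 0.066 = 167 ; 6548 × 0.504 = 3300 → 3467
10–19: 2239 × 0.978 = 2190
20–29: 2840 × 0.98 = 2783
30–39: 2523 × 0.951 = 2399
40+: 6548 × 0.955 + 9800 × 0.63 = 6253 + 6174 = 12427
Net migration: 10–19 − 260 → 1930
Giving 3467 / 1930 / 2783 / 2399 / 12427.
Total: 26500 → 23006; change = -3494; percentage change = -13.2%

-13.2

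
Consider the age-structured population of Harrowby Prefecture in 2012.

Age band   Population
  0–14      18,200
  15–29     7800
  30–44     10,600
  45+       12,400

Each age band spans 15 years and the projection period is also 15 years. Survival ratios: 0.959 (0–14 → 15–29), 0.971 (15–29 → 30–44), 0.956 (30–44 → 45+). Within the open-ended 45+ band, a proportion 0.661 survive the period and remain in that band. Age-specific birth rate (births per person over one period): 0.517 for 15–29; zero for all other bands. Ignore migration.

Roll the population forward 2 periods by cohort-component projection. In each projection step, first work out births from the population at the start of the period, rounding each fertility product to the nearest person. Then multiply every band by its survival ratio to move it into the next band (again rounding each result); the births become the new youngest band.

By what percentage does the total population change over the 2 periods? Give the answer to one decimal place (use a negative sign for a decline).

0.4

Call the groups 1 to 4, youngest first.
— Period 1 —
Births: 7800 * 0.517 = 4033
Group 2: 18200 * 0.959 = 17454
Group 3: 7800 * 0.971 = 7574
Group 4: 10600 * 0.956 + 12400 * 0.661 = 10134 + 8196 = 18330
End of period: [4033, 17454, 7574, 18330]
— Period 2 —
Births: 17454 * 0.517 = 9024
Group 2: 4033 * 0.959 = 3868
Group 3: 17454 * 0.971 = 16948
Group 4: 7574 * 0.956 + 18330 * 0.661 = 7241 + 12116 = 19357
End of period: [9024, 3868, 16948, 19357]
Total: 49000 → 49197; change = 197; percentage change = 0.4%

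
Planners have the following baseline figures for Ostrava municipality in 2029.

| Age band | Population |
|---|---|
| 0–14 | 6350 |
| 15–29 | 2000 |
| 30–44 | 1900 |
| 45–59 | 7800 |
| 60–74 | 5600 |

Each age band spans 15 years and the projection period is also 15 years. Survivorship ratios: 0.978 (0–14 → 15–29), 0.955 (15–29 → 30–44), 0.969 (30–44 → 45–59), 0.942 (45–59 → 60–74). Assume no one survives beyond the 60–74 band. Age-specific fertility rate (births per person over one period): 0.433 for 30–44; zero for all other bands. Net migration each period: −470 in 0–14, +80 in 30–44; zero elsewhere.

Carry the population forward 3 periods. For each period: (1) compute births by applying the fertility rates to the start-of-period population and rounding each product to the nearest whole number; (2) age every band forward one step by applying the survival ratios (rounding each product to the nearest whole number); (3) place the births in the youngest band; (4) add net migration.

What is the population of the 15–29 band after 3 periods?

Call the bands 1 to 5, youngest first.
Period 1:
Births: 1900 × 0.433 = 823
Band 2: 6350 × 0.978 = 6210
Band 3: 2000 × 0.955 = 1910
Band 4: 1900 × 0.969 = 1841
Band 5: 7800 × 0.942 = 7348
Net migration: Band 1 − 470 → 353; Band 3 + 80 → 1990
→ [353, 6210, 1990, 1841, 7348]
Period 2:
Births: 1990 × 0.433 = 862
Band 2: 353 × 0.978 = 345
Band 3: 6210 × 0.955 = 5931
Band 4: 1990 × 0.969 = 1928
Band 5: 1841 × 0.942 = 1734
Net migration: Band 1 − 470 → 392; Band 3 + 80 → 6011
→ [392, 345, 6011, 1928, 1734]
Period 3:
Births: 6011 × 0.433 = 2603
Band 2: 392 × 0.978 = 383
Band 3: 345 × 0.955 = 329
Band 4: 6011 × 0.969 = 5825
Band 5: 1928 × 0.942 = 1816
Net migration: Band 1 − 470 → 2133; Band 3 + 80 → 409
→ [2133, 383, 409, 5825, 1816]

383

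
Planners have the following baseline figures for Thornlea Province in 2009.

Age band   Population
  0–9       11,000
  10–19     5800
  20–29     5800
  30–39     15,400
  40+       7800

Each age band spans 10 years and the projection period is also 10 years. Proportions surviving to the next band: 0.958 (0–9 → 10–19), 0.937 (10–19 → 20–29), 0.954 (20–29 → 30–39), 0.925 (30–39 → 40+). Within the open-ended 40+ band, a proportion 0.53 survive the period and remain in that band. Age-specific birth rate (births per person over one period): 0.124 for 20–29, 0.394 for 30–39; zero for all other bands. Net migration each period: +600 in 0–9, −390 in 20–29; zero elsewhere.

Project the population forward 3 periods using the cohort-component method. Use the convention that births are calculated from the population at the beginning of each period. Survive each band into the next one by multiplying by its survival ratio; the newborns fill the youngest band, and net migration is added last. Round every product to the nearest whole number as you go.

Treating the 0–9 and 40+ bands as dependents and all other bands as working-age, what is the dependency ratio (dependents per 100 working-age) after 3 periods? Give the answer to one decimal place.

86.2

— Period 1 —
Births: 5800 × 0.124 = 719, 15400 × 0.394 = 6068 — total 6787
10–19: 11000 × 0.958 = 10538
20–29: 5800 × 0.937 = 5435
30–39: 5800 × 0.954 = 5533
40+: 15400 × 0.925 + 7800 × 0.53 = 14245 + 4134 = 18379
Net migration: 0–9 + 600 → 7387; 20–29 − 390 → 5045
End of period: [7387, 10538, 5045, 5533, 18379]
— Period 2 —
Births: 5045 × 0.124 = 626, 5533 × 0.394 = 2180 — total 2806
10–19: 7387 × 0.958 = 7077
20–29: 10538 × 0.937 = 9874
30–39: 5045 × 0.954 = 4813
40+: 5533 × 0.925 + 18379 × 0.53 = 5118 + 9741 = 14859
Net migration: 0–9 + 600 → 3406; 20–29 − 390 → 9484
End of period: [3406, 7077, 9484, 4813, 14859]
— Period 3 —
Births: 9484 × 0.124 = 1176, 4813 × 0.394 = 1896 — total 3072
10–19: 3406 × 0.958 = 3263
20–29: 7077 × 0.937 = 6631
30–39: 9484 × 0.954 = 9048
40+: 4813 × 0.925 + 14859 × 0.53 = 4452 + 7875 = 12327
Net migration: 0–9 + 600 → 3672; 20–29 − 390 → 6241
End of period: [3672, 3263, 6241, 9048, 12327]
Dependents (band 0–9 + band 40+) = 3672 + 12327 = 15999; working-age = 18552; ratio = 15999/18552 × 100 = 86.2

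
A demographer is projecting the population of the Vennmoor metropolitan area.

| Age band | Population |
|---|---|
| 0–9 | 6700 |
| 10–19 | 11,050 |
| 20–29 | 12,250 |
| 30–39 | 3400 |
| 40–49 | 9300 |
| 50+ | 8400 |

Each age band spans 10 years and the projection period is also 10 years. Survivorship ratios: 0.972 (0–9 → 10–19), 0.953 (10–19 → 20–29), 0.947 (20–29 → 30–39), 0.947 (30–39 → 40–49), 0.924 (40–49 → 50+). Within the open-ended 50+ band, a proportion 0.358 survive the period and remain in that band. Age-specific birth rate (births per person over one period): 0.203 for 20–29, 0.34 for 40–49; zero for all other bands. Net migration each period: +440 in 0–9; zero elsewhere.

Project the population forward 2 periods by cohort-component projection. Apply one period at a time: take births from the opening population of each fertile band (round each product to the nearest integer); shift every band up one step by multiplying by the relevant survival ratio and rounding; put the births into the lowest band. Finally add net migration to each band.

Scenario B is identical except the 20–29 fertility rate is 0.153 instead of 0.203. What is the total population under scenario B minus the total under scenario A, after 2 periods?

Let band 1 be 0–9 through band 6 = 50+.
Period 1.
Births: 12250 × 0.203 = 2487 ; 9300 × 0.34 = 3162 → total 5649
Band 2: 6700 × 0.972 = 6512
Band 3: 11050 × 0.953 = 10531
Band 4: 12250 × 0.947 = 11601
Band 5: 3400 × 0.947 = 3220
Band 6: 9300 × 0.924 + 8400 × 0.358 = 8593 + 3007 = 11600
Net migration: Band 1 + 440 → 6089
End of period: [6089, 6512, 10531, 11601, 3220, 11600]
Period 2.
Births: 10531 × 0.203 = 2138 ; 3220 × 0.34 = 1095 → total 3233
Band 2: 6089 × 0.972 = 5919
Band 3: 6512 × 0.953 = 6206
Band 4: 10531 × 0.947 = 9973
Band 5: 11601 × 0.947 = 10986
Band 6: 3220 × 0.924 + 11600 × 0.358 = 2975 + 4153 = 7128
Net migration: Band 1 + 440 → 3673
End of period: [3673, 5919, 6206, 9973, 10986, 7128]
Scenario A total after 2 periods: 43885
Scenario B projection —
Period 1.
Births: 12250 × 0.153 = 1874 ; 9300 × 0.34 = 3162 → total 5036
Band 2: 6700 × 0.972 = 6512
Band 3: 11050 × 0.953 = 10531
Band 4: 12250 × 0.947 = 11601
Band 5: 3400 × 0.947 = 3220
Band 6: 9300 × 0.924 + 8400 × 0.358 = 8593 + 3007 = 11600
Net migration: Band 1 + 440 → 5476
End of period: [5476, 6512, 10531, 11601, 3220, 11600]
Period 2.
Births: 10531 × 0.153 = 1611 ; 3220 × 0.34 = 1095 → total 2706
Band 2: 5476 × 0.972 = 5323
Band 3: 6512 × 0.953 = 6206
Band 4: 10531 × 0.947 = 9973
Band 5: 11601 × 0.947 = 10986
Band 6: 3220 × 0.924 + 11600 × 0.358 = 2975 + 4153 = 7128
Net migration: Band 1 + 440 → 3146
End of period: [3146, 5323, 6206, 9973, 10986, 7128]
Scenario B total after 2 periods: 42762
Difference B − A = 42762 − 43885 = -1123

-1123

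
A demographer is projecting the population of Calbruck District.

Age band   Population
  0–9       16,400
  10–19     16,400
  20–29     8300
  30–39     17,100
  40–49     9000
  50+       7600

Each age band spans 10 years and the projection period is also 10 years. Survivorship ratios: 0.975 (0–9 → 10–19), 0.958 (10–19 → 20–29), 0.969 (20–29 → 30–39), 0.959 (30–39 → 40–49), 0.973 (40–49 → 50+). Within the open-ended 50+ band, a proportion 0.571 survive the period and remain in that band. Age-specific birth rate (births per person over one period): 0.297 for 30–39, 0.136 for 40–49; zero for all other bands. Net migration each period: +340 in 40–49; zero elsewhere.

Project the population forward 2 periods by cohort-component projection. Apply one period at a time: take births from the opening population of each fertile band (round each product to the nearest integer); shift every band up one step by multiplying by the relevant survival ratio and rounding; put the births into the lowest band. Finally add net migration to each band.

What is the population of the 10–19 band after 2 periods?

6145

Period 1.
Births: 17100 × 0.297 = 5079  |  9000 × 0.136 = 1224 → 6303
10–19: 16400 × 0.975 = 15990
20–29: 16400 × 0.958 = 15711
30–39: 8300 × 0.969 = 8043
40–49: 17100 × 0.959 = 16399
50+: 9000 × 0.973 + 7600 × 0.571 = 8757 + 4340 = 13097
Net migration: 40–49 + 340 → 16739
End of period: [6303, 15990, 15711, 8043, 16739, 13097]
Period 2.
Births: 8043 × 0.297 = 2389  |  16739 × 0.136 = 2277 → 4666
10–19: 6303 × 0.975 = 6145
20–29: 15990 × 0.958 = 15318
30–39: 15711 × 0.969 = 15224
40–49: 8043 × 0.959 = 7713
50+: 16739 × 0.973 + 13097 × 0.571 = 16287 + 7478 = 23765
Net migration: 40–49 + 340 → 8053
End of period: [4666, 6145, 15318, 15224, 8053, 23765]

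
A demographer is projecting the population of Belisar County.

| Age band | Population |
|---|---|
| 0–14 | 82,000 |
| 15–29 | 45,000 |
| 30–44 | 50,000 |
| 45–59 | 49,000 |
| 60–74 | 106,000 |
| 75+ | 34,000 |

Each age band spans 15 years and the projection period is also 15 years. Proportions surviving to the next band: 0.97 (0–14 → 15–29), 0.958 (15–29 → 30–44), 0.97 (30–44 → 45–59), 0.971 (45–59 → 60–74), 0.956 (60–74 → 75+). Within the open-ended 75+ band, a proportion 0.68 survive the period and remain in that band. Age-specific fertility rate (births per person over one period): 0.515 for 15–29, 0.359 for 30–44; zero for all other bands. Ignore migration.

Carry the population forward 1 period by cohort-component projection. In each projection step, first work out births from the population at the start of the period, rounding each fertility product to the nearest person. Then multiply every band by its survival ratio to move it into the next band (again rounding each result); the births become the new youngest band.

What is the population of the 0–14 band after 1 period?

[period 1]
Births: 45000 × 0.515 = 23175  |  50000 × 0.359 = 17950 ⇒ total 41125
15–29: 82000 × 0.97 = 79540
30–44: 45000 × 0.958 = 43110
45–59: 50000 × 0.97 = 48500
60–74: 49000 × 0.971 = 47579
75+: 106000 × 0.956 + 34000 × 0.68 = 101336 + 23120 = 124456
Population now: 0–14=41125, 15–29=79540, 30–44=43110, 45–59=48500, 60–74=47579, 75+=124456

41125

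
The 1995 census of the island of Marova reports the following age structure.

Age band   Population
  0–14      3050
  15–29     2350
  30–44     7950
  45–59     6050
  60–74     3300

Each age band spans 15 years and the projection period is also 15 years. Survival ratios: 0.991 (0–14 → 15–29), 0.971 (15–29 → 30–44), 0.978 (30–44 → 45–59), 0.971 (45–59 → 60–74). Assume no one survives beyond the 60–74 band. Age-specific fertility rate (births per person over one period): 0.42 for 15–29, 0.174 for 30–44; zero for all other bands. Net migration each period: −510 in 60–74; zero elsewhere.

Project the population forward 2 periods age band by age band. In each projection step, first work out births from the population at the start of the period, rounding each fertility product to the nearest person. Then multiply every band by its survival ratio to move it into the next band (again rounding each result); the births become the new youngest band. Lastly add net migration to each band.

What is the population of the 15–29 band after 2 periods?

[period 1]
Births: 2350 × 0.42 = 987  |  7950 × 0.174 = 1383 → total 2370
15–29: 3050 × 0.991 = 3023
30–44: 2350 × 0.971 = 2282
45–59: 7950 × 0.978 = 7775
60–74: 6050 × 0.971 = 5875
Net migration: 60–74 − 510 → 5365
Population now: 0–14=2370, 15–29=3023, 30–44=2282, 45–59=7775, 60–74=5365
[period 2]
Births: 3023 × 0.42 = 1270  |  2282 × 0.174 = 397 → total 1667
15–29: 2370 × 0.991 = 2349
30–44: 3023 × 0.971 = 2935
45–59: 2282 × 0.978 = 2232
60–74: 7775 × 0.971 = 7550
Net migration: 60–74 − 510 → 7040
Population now: 0–14=1667, 15–29=2349, 30–44=2935, 45–59=2232, 60–74=7040

2349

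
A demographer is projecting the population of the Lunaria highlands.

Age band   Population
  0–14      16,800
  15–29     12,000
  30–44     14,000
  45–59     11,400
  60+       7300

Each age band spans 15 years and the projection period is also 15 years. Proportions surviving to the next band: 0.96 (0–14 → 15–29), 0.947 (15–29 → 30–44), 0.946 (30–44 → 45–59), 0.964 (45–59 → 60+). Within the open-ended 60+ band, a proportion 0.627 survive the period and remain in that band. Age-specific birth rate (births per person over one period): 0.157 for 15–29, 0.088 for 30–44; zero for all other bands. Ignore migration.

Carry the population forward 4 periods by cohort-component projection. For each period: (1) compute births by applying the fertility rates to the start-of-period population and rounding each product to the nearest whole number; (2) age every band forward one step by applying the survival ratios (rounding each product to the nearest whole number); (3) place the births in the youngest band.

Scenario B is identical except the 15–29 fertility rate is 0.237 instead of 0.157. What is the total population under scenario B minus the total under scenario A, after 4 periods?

— Period 1 —
Births: 12000 * 0.157 = 1884 ; 14000 * 0.088 = 1232 ⇒ total 3116
15–29: 16800 * 0.96 = 16128
30–44: 12000 * 0.947 = 11364
45–59: 14000 * 0.946 = 13244
60+: 11400 * 0.964 + 7300 * 0.627 = 10990 + 4577 = 15567
→ [3116, 16128, 11364, 13244, 15567]
— Period 2 —
Births: 16128 * 0.157 = 2532 ; 11364 * 0.088 = 1000 ⇒ total 3532
15–29: 3116 * 0.96 = 2991
30–44: 16128 * 0.947 = 15273
45–59: 11364 * 0.946 = 10750
60+: 13244 * 0.964 + 15567 * 0.627 = 12767 + 9761 = 22528
→ [3532, 2991, 15273, 10750, 22528]
— Period 3 —
Births: 2991 * 0.157 = 470 ; 15273 * 0.088 = 1344 ⇒ total 1814
15–29: 3532 * 0.96 = 3391
30–44: 2991 * 0.947 = 2832
45–59: 15273 * 0.946 = 14448
60+: 10750 * 0.964 + 22528 * 0.627 = 10363 + 14125 = 24488
→ [1814, 3391, 2832, 14448, 24488]
— Period 4 —
Births: 3391 * 0.157 = 532 ; 2832 * 0.088 = 249 ⇒ total 781
15–29: 1814 * 0.96 = 1741
30–44: 3391 * 0.947 = 3211
45–59: 2832 * 0.946 = 2679
60+: 14448 * 0.964 + 24488 * 0.627 = 13928 + 15354 = 29282
→ [781, 1741, 3211, 2679, 29282]
Scenario A total after 4 periods: 37694
Scenario B projection —
— Period 1 —
Births: 12000 * 0.237 = 2844 ; 14000 * 0.088 = 1232 ⇒ total 4076
15–29: 16800 * 0.96 = 16128
30–44: 12000 * 0.947 = 11364
45–59: 14000 * 0.946 = 13244
60+: 11400 * 0.964 + 7300 * 0.627 = 10990 + 4577 = 15567
→ [4076, 16128, 11364, 13244, 15567]
— Period 2 —
Births: 16128 * 0.237 = 3822 ; 11364 * 0.088 = 1000 ⇒ total 4822
15–29: 4076 * 0.96 = 3913
30–44: 16128 * 0.947 = 15273
45–59: 11364 * 0.946 = 10750
60+: 13244 * 0.964 + 15567 * 0.627 = 12767 + 9761 = 22528
→ [4822, 3913, 15273, 10750, 22528]
— Period 3 —
Births: 3913 * 0.237 = 927 ; 15273 * 0.088 = 1344 ⇒ total 2271
15–29: 4822 * 0.96 = 4629
30–44: 3913 * 0.947 = 3706
45–59: 15273 * 0.946 = 14448
60+: 10750 * 0.964 + 22528 * 0.627 = 10363 + 14125 = 24488
→ [2271, 4629, 3706, 14448, 24488]
— Period 4 —
Births: 4629 * 0.237 = 1097 ; 3706 * 0.088 = 326 ⇒ total 1423
15–29: 2271 * 0.96 = 2180
30–44: 4629 * 0.947 = 4384
45–59: 3706 * 0.946 = 3506
60+: 14448 * 0.964 + 24488 * 0.627 = 13928 + 15354 = 29282
→ [1423, 2180, 4384, 3506, 29282]
Scenario B total after 4 periods: 40775
Difference B − A = 40775 − 37694 = 3081

3081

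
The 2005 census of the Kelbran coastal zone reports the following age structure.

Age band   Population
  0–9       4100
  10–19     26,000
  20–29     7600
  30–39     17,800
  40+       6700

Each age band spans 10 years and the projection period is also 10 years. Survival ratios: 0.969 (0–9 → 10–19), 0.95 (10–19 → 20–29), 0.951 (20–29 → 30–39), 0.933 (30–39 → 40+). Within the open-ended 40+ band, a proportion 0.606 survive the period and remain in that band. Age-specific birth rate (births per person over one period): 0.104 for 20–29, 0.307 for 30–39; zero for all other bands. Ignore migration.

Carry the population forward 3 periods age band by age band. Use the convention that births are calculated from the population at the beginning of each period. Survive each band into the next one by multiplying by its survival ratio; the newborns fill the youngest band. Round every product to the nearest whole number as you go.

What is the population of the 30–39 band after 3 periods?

Call the bands 1 to 5, youngest first.
[period 1]
Births: 7600 × 0.104 = 790 ; 17800 × 0.307 = 5465 → 6255
Band 2: 4100 × 0.969 = 3973
Band 3: 26000 × 0.95 = 24700
Band 4: 7600 × 0.951 = 7228
Band 5: 17800 × 0.933 + 6700 × 0.606 = 16607 + 4060 = 20667
Population now: 0–9=6255, 10–19=3973, 20–29=24700, 30–39=7228, 40+=20667
[period 2]
Births: 24700 × 0.104 = 2569 ; 7228 × 0.307 = 2219 → 4788
Band 2: 6255 × 0.969 = 6061
Band 3: 3973 × 0.95 = 3774
Band 4: 24700 × 0.951 = 23490
Band 5: 7228 × 0.933 + 20667 × 0.606 = 6744 + 12524 = 19268
Population now: 0–9=4788, 10–19=6061, 20–29=3774, 30–39=23490, 40+=19268
[period 3]
Births: 3774 × 0.104 = 392 ; 23490 × 0.307 = 7211 → 7603
Band 2: 4788 × 0.969 = 4640
Band 3: 6061 × 0.95 = 5758
Band 4: 3774 × 0.951 = 3589
Band 5: 23490 × 0.933 + 19268 × 0.606 = 21916 + 11676 = 33592
Population now: 0–9=7603, 10–19=4640, 20–29=5758, 30–39=3589, 40+=33592

3589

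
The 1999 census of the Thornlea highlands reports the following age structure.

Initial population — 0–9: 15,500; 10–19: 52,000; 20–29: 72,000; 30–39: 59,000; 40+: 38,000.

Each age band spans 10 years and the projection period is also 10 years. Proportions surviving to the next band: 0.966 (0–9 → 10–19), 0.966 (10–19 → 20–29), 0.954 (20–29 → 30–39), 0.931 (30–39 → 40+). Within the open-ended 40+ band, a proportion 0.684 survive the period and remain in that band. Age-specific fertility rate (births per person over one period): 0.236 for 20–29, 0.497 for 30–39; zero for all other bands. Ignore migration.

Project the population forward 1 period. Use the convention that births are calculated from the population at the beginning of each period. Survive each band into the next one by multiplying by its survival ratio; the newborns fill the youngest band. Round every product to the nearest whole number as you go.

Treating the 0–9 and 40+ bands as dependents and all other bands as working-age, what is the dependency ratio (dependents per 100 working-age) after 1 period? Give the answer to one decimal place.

After projecting period 1:
Births: 72000 × 0.236 = 16992, 59000 × 0.497 = 29323 ⇒ total 46315
10–19: 15500 × 0.966 = 14973
20–29: 52000 × 0.966 = 50232
30–39: 72000 × 0.954 = 68688
40+: 59000 × 0.931 + 38000 × 0.684 = 54929 + 25992 = 80921
→ [46315, 14973, 50232, 68688, 80921]
Dependents (band 0–9 + band 40+) = 46315 + 80921 = 127236; working-age = 133893; ratio = 127236/133893 × 100 = 95.0

95.0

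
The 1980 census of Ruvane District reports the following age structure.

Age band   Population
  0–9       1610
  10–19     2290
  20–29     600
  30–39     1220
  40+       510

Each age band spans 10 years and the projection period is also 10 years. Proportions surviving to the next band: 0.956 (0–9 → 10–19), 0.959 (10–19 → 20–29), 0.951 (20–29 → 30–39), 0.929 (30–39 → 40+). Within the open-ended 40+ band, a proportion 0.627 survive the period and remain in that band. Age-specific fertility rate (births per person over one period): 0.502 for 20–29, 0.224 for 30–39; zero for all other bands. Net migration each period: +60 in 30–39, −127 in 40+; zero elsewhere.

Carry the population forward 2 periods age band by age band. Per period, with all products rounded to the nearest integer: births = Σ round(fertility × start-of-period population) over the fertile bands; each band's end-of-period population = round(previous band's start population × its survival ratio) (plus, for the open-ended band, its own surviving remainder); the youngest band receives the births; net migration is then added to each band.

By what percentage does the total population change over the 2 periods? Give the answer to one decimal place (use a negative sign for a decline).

— Period 1 —
Births: 600 * 0.502 = 301 ; 1220 * 0.224 = 273 ⇒ total 574
10–19: 1610 * 0.956 = 1539
20–29: 2290 * 0.959 = 2196
30–39: 600 * 0.951 = 571
40+: 1220 * 0.929 + 510 * 0.627 = 1133 + 320 = 1453
Net migration: 30–39 + 60 → 631; 40+ − 127 → 1326
→ [574, 1539, 2196, 631, 1326]
— Period 2 —
Births: 2196 * 0.502 = 1102 ; 631 * 0.224 = 141 ⇒ total 1243
10–19: 574 * 0.956 = 549
20–29: 1539 * 0.959 = 1476
30–39: 2196 * 0.951 = 2088
40+: 631 * 0.929 + 1326 * 0.627 = 586 + 831 = 1417
Net migration: 30–39 + 60 → 2148; 40+ − 127 → 1290
→ [1243, 549, 1476, 2148, 1290]
Total: 6230 → 6706; change = 476; percentage change = 7.6%

7.6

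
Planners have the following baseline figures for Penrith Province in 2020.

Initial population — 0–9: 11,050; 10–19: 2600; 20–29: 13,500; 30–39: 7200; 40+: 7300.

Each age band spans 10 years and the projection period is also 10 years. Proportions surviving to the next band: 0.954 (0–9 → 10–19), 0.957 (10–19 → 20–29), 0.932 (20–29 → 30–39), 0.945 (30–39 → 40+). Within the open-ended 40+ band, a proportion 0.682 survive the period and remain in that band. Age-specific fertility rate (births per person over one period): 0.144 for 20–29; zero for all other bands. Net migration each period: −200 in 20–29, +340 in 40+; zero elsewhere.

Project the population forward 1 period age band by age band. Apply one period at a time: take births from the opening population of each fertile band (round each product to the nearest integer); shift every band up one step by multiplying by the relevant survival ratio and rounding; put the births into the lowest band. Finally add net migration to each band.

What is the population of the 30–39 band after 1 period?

Numbering the groups 1..5 from youngest to oldest:
[period 1]
Births: 13500 × 0.144 = 1944
Group 2: 11050 × 0.954 = 10542
Group 3: 2600 × 0.957 = 2488
Group 4: 13500 × 0.932 = 12582
Group 5: 7200 × 0.945 + 7300 × 0.682 = 6804 + 4979 = 11783
Net migration: Group 3 − 200 → 2288; Group 5 + 340 → 12123
Population now: 0–9=1944, 10–19=10542, 20–29=2288, 30–39=12582, 40+=12123

12582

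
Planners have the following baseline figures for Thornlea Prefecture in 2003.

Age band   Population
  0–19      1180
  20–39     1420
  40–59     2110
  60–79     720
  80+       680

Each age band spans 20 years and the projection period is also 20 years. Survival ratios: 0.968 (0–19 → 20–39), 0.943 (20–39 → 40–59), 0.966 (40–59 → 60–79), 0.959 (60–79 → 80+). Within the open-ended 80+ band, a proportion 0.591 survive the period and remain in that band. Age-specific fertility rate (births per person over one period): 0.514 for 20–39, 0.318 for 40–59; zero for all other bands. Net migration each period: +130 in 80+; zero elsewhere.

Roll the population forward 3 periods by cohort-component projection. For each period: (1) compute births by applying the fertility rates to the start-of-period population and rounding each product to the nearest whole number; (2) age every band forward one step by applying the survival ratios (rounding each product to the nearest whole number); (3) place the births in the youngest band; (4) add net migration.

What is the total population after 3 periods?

7367

(Bands numbered youngest = 1 to oldest = 5.)
After projecting period 1:
Births: 1420 × 0.514 = 730 ; 2110 × 0.318 = 671 — total 1401
Band 2: 1180 × 0.968 = 1142
Band 3: 1420 × 0.943 = 1339
Band 4: 2110 × 0.966 = 2038
Band 5: 720 × 0.959 + 680 × 0.591 = 690 + 402 = 1092
Net migration: Band 5 + 130 → 1222
End of period: [1401, 1142, 1339, 2038, 1222]
After projecting period 2:
Births: 1142 × 0.514 = 587 ; 1339 × 0.318 = 426 — total 1013
Band 2: 1401 × 0.968 = 1356
Band 3: 1142 × 0.943 = 1077
Band 4: 1339 × 0.966 = 1293
Band 5: 2038 × 0.959 + 1222 × 0.591 = 1954 + 722 = 2676
Net migration: Band 5 + 130 → 2806
End of period: [1013, 1356, 1077, 1293, 2806]
After projecting period 3:
Births: 1356 × 0.514 = 697 ; 1077 × 0.318 = 342 — total 1039
Band 2: 1013 × 0.968 = 981
Band 3: 1356 × 0.943 = 1279
Band 4: 1077 × 0.966 = 1040
Band 5: 1293 × 0.959 + 2806 × 0.591 = 1240 + 1658 = 2898
Net migration: Band 5 + 130 → 3028
End of period: [1039, 981, 1279, 1040, 3028]
Total after period 3: 1039 + 981 + 1279 + 1040 + 3028 = 7367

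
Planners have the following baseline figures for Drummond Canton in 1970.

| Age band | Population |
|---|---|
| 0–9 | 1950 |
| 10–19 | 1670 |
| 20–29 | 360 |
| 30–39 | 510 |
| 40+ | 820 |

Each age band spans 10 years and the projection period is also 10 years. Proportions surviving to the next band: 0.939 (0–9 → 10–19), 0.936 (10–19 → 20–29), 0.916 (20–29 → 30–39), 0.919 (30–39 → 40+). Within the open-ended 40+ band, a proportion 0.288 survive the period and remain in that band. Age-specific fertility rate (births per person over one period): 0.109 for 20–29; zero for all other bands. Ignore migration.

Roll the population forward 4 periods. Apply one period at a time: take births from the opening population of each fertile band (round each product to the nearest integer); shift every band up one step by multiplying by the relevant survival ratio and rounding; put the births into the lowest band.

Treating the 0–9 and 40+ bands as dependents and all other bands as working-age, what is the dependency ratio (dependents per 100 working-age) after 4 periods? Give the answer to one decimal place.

— Period 1 —
Births: 360 × 0.109 = 39
10–19: 1950 × 0.939 = 1831
20–29: 1670 × 0.936 = 1563
30–39: 360 × 0.916 = 330
40+: 510 × 0.919 + 820 × 0.288 = 469 + 236 = 705
Giving 39 / 1831 / 1563 / 330 / 705.
— Period 2 —
Births: 1563 × 0.109 = 170
10–19: 39 × 0.939 = 37
20–29: 1831 × 0.936 = 1714
30–39: 1563 × 0.916 = 1432
40+: 330 × 0.919 + 705 × 0.288 = 303 + 203 = 506
Giving 170 / 37 / 1714 / 1432 / 506.
— Period 3 —
Births: 1714 × 0.109 = 187
10–19: 170 × 0.939 = 160
20–29: 37 × 0.936 = 35
30–39: 1714 × 0.916 = 1570
40+: 1432 × 0.919 + 506 × 0.288 = 1316 + 146 = 1462
Giving 187 / 160 / 35 / 1570 / 1462.
— Period 4 —
Births: 35 × 0.109 = 4
10–19: 187 × 0.939 = 176
20–29: 160 × 0.936 = 150
30–39: 35 × 0.916 = 32
40+: 1570 × 0.919 + 1462 × 0.288 = 1443 + 421 = 1864
Giving 4 / 176 / 150 / 32 / 1864.
Dependents (band 0–9 + band 40+) = 4 + 1864 = 1868; working-age = 358; ratio = 1868/358 × 100 = 521.8

521.8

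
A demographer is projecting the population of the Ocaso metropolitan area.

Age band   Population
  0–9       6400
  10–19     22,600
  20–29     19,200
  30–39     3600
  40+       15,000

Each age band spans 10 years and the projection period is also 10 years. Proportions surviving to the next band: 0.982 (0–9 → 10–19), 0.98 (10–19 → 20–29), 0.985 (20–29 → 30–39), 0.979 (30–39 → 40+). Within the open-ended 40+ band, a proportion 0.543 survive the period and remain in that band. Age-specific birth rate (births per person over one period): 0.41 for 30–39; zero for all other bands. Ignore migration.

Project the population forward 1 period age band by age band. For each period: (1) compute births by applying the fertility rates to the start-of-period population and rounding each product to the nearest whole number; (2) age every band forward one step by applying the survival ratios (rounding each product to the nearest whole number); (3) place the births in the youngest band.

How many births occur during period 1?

Numbering the groups 1..5 from youngest to oldest:
Period 1:
Births: 3600 × 0.41 = 1476
Group 2: 6400 × 0.982 = 6285
Group 3: 22600 × 0.98 = 22148
Group 4: 19200 × 0.985 = 18912
Group 5: 3600 × 0.979 + 15000 × 0.543 = 3524 + 8145 = 11669
Population now: 0–9=1476, 10–19=6285, 20–29=22148, 30–39=18912, 40+=11669

1476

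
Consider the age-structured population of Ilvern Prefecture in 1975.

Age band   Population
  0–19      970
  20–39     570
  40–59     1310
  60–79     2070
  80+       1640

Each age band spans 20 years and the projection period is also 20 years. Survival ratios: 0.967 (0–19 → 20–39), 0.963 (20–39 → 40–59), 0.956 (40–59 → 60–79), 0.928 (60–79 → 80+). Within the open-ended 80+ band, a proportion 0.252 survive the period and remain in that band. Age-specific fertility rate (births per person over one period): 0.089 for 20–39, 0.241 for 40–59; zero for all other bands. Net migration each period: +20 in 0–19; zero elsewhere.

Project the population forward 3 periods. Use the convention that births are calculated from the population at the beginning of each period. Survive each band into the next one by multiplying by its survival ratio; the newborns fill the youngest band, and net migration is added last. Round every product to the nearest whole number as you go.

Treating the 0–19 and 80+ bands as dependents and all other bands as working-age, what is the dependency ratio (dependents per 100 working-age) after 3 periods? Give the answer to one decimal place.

82.7

Period 1.
Births: 570 × 0.089 = 51  |  1310 × 0.241 = 316 ⇒ total 367
20–39: 970 × 0.967 = 938
40–59: 570 × 0.963 = 549
60–79: 1310 × 0.956 = 1252
80+: 2070 × 0.928 + 1640 × 0.252 = 1921 + 413 = 2334
Net migration: 0–19 + 20 → 387
Giving 387 / 938 / 549 / 1252 / 2334.
Period 2.
Births: 938 × 0.089 = 83  |  549 × 0.241 = 132 ⇒ total 215
20–39: 387 × 0.967 = 374
40–59: 938 × 0.963 = 903
60–79: 549 × 0.956 = 525
80+: 1252 × 0.928 + 2334 × 0.252 = 1162 + 588 = 1750
Net migration: 0–19 + 20 → 235
Giving 235 / 374 / 903 / 525 / 1750.
Period 3.
Births: 374 × 0.089 = 33  |  903 × 0.241 = 218 ⇒ total 251
20–39: 235 × 0.967 = 227
40–59: 374 × 0.963 = 360
60–79: 903 × 0.956 = 863
80+: 525 × 0.928 + 1750 × 0.252 = 487 + 441 = 928
Net migration: 0–19 + 20 → 271
Giving 271 / 227 / 360 / 863 / 928.
Dependents (band 0–19 + band 80+) = 271 + 928 = 1199; working-age = 1450; ratio = 1199/1450 × 100 = 82.7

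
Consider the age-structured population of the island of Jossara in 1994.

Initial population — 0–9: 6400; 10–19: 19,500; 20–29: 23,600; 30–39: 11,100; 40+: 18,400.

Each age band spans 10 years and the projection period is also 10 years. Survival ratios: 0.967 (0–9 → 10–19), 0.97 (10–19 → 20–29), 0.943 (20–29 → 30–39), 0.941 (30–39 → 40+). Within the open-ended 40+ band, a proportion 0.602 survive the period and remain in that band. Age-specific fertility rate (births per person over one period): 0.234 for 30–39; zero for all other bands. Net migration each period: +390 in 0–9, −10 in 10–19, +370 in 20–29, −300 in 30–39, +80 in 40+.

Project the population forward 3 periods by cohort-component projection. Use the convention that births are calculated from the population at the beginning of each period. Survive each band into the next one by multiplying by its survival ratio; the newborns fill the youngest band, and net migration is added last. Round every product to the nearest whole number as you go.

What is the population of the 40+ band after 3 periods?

— Period 1 —
Births: 11100 * 0.234 = 2597
10–19: 6400 * 0.967 = 6189
20–29: 19500 * 0.97 = 18915
30–39: 23600 * 0.943 = 22255
40+: 11100 * 0.941 + 18400 * 0.602 = 10445 + 11077 = 21522
Net migration: 0–9 + 390 → 2987; 10–19 − 10 → 6179; 20–29 + 370 → 19285; 30–39 − 300 → 21955; 40+ + 80 → 21602
→ [2987, 6179, 19285, 21955, 21602]
— Period 2 —
Births: 21955 * 0.234 = 5137
10–19: 2987 * 0.967 = 2888
20–29: 6179 * 0.97 = 5994
30–39: 19285 * 0.943 = 18186
40+: 21955 * 0.941 + 21602 * 0.602 = 20660 + 13004 = 33664
Net migration: 0–9 + 390 → 5527; 10–19 − 10 → 2878; 20–29 + 370 → 6364; 30–39 − 300 → 17886; 40+ + 80 → 33744
→ [5527, 2878, 6364, 17886, 33744]
— Period 3 —
Births: 17886 * 0.234 = 4185
10–19: 5527 * 0.967 = 5345
20–29: 2878 * 0.97 = 2792
30–39: 6364 * 0.943 = 6001
40+: 17886 * 0.941 + 33744 * 0.602 = 16831 + 20314 = 37145
Net migration: 0–9 + 390 → 4575; 10–19 − 10 → 5335; 20–29 + 370 → 3162; 30–39 − 300 → 5701; 40+ + 80 → 37225
→ [4575, 5335, 3162, 5701, 37225]

37225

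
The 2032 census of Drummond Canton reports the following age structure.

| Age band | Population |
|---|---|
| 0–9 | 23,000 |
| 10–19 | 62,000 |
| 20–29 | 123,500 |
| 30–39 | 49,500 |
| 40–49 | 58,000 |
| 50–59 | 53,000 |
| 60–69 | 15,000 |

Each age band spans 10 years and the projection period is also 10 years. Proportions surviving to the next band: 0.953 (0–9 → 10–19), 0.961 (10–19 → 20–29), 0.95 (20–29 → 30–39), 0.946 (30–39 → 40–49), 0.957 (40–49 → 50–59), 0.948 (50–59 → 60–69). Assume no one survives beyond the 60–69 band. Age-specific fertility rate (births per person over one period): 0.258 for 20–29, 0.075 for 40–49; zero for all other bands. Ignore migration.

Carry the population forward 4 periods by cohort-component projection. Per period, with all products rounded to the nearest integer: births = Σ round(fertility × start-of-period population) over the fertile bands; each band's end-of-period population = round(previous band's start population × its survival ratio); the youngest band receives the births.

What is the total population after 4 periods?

245353

Period 1:
Births: 123500 × 0.258 = 31863, 58000 × 0.075 = 4350 → total 36213
10–19: 23000 × 0.953 = 21919
20–29: 62000 × 0.961 = 59582
30–39: 123500 × 0.95 = 117325
40–49: 49500 × 0.946 = 46827
50–59: 58000 × 0.957 = 55506
60–69: 53000 × 0.948 = 50244
→ [36213, 21919, 59582, 117325, 46827, 55506, 50244]
Period 2:
Births: 59582 × 0.258 = 15372, 46827 × 0.075 = 3512 → total 18884
10–19: 36213 × 0.953 = 34511
20–29: 21919 × 0.961 = 21064
30–39: 59582 × 0.95 = 56603
40–49: 117325 × 0.946 = 110989
50–59: 46827 × 0.957 = 44813
60–69: 55506 × 0.948 = 52620
→ [18884, 34511, 21064, 56603, 110989, 44813, 52620]
Period 3:
Births: 21064 × 0.258 = 5435, 110989 × 0.075 = 8324 → total 13759
10–19: 18884 × 0.953 = 17996
20–29: 34511 × 0.961 = 33165
30–39: 21064 × 0.95 = 20011
40–49: 56603 × 0.946 = 53546
50–59: 110989 × 0.957 = 106216
60–69: 44813 × 0.948 = 42483
→ [13759, 17996, 33165, 20011, 53546, 106216, 42483]
Period 4:
Births: 33165 × 0.258 = 8557, 53546 × 0.075 = 4016 → total 12573
10–19: 13759 × 0.953 = 13112
20–29: 17996 × 0.961 = 17294
30–39: 33165 × 0.95 = 31507
40–49: 20011 × 0.946 = 18930
50–59: 53546 × 0.957 = 51244
60–69: 106216 × 0.948 = 100693
→ [12573, 13112, 17294, 31507, 18930, 51244, 100693]
Total after period 4: 12573 + 13112 + 17294 + 31507 + 18930 + 51244 + 100693 = 245353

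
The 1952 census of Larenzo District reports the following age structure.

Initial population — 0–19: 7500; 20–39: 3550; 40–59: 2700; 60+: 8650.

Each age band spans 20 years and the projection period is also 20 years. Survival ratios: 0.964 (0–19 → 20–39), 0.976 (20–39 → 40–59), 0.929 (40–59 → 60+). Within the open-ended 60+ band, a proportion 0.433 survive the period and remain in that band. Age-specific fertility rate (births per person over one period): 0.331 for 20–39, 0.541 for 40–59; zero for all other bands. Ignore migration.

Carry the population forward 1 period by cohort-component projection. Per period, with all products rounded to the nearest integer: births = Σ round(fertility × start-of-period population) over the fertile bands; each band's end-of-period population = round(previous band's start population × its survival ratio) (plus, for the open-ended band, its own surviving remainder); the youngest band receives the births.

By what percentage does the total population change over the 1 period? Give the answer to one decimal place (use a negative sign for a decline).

Numbering the groups 1..4 from youngest to oldest:
— Period 1 —
Births: 3550 × 0.331 = 1175, 2700 × 0.541 = 1461 → 2636
Group 2: 7500 × 0.964 = 7230
Group 3: 3550 × 0.976 = 3465
Group 4: 2700 × 0.929 + 8650 × 0.433 = 2508 + 3745 = 6253
→ [2636, 7230, 3465, 6253]
Total: 22400 → 19584; change = -2816; percentage change = -12.6%

-12.6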